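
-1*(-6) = 6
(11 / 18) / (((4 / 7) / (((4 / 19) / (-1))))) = -77 / 342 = -0.23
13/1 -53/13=116/13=8.92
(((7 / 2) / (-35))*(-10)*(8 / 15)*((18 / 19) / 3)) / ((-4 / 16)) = -64 / 95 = -0.67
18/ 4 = 9/ 2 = 4.50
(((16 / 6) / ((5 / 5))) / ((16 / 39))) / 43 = 13 / 86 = 0.15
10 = 10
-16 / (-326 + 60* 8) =-8 / 77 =-0.10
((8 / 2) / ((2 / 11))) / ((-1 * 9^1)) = -22 / 9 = -2.44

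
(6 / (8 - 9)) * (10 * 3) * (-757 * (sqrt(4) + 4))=817560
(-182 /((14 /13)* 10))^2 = 28561 /100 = 285.61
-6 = -6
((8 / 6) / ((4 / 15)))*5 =25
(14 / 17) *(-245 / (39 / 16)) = -54880 / 663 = -82.78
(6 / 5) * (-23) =-138 / 5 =-27.60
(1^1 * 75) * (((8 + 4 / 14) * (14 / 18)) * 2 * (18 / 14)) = 8700 / 7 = 1242.86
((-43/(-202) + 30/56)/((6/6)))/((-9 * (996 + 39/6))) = -0.00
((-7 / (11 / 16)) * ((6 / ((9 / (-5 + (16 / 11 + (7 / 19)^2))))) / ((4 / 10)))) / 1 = 7582400 / 131043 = 57.86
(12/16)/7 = 3/28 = 0.11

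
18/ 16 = 9/ 8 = 1.12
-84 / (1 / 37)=-3108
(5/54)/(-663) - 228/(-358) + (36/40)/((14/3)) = 372152843/448599060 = 0.83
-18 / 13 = -1.38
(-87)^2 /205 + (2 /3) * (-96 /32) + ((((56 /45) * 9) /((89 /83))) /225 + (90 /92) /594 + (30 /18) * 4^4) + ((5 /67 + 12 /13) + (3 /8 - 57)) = 2938266119766247 /7236941283000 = 406.01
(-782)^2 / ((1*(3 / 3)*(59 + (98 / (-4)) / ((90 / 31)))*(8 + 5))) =110074320 / 118313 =930.37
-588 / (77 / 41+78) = -24108 / 3275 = -7.36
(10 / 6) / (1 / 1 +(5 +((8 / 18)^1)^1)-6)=15 / 4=3.75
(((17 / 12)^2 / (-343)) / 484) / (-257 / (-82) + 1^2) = -11849 / 4052020896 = -0.00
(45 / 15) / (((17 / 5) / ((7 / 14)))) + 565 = 19225 / 34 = 565.44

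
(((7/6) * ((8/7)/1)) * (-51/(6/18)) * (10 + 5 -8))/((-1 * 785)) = 1428/785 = 1.82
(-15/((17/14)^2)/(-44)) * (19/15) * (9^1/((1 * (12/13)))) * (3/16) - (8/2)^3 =-12912257/203456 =-63.46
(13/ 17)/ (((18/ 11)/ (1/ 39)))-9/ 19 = -8053/ 17442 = -0.46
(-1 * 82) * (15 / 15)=-82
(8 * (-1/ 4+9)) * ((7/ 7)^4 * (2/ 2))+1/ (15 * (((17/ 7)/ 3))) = 5957/ 85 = 70.08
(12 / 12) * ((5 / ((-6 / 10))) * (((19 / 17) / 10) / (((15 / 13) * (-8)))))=247 / 2448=0.10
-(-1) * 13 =13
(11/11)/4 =1/4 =0.25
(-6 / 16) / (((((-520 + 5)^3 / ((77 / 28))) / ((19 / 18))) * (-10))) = -209 / 262254480000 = -0.00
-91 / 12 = -7.58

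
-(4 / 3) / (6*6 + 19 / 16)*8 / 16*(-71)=2272 / 1785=1.27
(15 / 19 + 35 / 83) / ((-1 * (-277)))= 1910 / 436829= 0.00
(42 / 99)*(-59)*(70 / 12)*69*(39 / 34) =-4322045 / 374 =-11556.27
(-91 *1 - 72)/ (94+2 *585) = -163/ 1264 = -0.13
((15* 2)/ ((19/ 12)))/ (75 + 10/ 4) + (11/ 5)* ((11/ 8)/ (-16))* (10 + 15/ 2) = -462019/ 150784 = -3.06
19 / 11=1.73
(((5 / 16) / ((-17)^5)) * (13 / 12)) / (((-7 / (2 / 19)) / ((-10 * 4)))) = -325 / 2266091772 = -0.00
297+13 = 310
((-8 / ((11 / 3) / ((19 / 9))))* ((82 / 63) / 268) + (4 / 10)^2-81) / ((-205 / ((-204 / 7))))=-19148055604 / 1665712125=-11.50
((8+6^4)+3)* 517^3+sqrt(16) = 180612255795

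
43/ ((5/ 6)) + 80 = 658/ 5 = 131.60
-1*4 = -4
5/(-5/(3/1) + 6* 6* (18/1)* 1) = 15/1939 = 0.01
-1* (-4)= 4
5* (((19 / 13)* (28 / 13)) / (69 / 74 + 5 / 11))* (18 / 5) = 7794864 / 190801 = 40.85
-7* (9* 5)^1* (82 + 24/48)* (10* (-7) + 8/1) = 1611225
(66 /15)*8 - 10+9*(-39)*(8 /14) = -175.37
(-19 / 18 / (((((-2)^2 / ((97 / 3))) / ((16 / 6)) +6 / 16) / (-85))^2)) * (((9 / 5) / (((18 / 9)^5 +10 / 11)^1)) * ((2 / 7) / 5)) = -18186016288 / 135479043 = -134.23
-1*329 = -329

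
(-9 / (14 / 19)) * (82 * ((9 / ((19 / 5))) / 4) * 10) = -83025 / 14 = -5930.36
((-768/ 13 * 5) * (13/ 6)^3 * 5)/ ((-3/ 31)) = 4191200/ 27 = 155229.63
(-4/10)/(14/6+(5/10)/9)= -36/215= -0.17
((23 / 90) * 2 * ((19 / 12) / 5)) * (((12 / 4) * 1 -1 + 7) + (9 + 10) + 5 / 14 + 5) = 204079 / 37800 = 5.40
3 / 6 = 1 / 2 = 0.50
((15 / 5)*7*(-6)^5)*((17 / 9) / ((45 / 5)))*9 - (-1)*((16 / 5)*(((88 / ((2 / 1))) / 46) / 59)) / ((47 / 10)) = -19672504288 / 63779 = -308447.99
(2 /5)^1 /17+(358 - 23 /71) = 2158717 /6035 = 357.70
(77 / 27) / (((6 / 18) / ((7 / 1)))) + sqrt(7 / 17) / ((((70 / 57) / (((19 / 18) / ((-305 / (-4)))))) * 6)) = 59.89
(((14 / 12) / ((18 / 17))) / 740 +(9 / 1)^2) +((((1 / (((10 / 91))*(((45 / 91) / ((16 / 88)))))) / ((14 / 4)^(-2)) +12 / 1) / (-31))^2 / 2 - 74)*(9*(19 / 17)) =-25619392825324301 / 39496004460000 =-648.66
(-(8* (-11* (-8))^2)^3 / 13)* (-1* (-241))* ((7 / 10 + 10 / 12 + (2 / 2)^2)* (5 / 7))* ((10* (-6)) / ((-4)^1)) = -10887712324525752320 / 91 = -119645190379403871.65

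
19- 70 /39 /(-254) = 94142 /4953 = 19.01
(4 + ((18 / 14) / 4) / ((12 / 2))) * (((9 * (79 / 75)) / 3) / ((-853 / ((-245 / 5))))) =125531 / 170600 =0.74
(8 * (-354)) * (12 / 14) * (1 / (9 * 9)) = -1888 / 63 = -29.97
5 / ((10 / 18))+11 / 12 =119 / 12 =9.92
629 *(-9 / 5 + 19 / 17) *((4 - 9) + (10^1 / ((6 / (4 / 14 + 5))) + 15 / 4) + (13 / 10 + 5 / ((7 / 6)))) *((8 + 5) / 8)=-77012429 / 8400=-9168.15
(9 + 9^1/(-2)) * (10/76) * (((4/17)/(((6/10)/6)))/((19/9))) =4050/6137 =0.66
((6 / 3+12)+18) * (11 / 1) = 352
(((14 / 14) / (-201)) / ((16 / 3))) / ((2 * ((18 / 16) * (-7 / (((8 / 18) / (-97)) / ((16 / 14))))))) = -1 / 4211352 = -0.00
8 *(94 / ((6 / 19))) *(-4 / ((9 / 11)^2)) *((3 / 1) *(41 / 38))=-3730672 / 81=-46057.68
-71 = -71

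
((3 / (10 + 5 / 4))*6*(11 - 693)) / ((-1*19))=5456 / 95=57.43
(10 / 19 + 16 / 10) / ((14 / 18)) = 1818 / 665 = 2.73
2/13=0.15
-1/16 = -0.06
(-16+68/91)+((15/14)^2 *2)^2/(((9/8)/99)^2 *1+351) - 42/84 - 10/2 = -703767697419/33936583954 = -20.74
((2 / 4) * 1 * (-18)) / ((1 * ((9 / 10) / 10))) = -100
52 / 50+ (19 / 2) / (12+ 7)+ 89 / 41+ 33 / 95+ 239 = 243.06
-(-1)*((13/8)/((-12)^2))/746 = 13/859392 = 0.00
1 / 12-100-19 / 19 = -1211 / 12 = -100.92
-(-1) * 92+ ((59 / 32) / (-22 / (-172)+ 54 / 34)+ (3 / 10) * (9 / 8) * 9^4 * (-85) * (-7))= 26447346657 / 20072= 1317623.89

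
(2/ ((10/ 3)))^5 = 243/ 3125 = 0.08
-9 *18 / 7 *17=-2754 / 7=-393.43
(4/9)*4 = 16/9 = 1.78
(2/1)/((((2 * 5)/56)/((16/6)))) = 448/15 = 29.87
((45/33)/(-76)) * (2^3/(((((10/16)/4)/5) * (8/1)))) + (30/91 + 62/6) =575639/57057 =10.09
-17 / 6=-2.83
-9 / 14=-0.64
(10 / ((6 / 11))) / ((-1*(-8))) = 55 / 24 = 2.29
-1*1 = -1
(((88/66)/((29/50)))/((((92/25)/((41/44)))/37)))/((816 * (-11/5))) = -0.01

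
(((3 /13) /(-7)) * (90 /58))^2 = 18225 /6964321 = 0.00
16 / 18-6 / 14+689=43436 / 63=689.46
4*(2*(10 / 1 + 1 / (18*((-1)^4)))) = 724 / 9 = 80.44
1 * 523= 523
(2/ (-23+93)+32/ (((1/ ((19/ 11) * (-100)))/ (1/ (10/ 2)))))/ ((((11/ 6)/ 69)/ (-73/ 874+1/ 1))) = -3068071101/ 80465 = -38129.26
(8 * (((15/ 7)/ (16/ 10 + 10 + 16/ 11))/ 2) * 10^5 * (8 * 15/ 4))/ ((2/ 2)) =4950000000/ 2513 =1969757.26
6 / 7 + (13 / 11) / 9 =685 / 693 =0.99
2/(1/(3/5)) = 6/5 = 1.20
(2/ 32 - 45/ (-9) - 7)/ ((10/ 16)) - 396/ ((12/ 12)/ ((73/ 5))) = -57847/ 10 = -5784.70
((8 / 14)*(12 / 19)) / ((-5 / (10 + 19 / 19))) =-528 / 665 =-0.79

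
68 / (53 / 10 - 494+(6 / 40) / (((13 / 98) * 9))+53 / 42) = -185640 / 1330363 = -0.14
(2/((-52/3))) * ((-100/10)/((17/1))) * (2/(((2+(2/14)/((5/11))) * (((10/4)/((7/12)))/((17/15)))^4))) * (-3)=-82572791/95954625000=-0.00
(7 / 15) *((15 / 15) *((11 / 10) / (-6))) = -77 / 900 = -0.09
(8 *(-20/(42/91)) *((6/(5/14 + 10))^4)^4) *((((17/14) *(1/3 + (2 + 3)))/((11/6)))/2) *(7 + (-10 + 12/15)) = 8276591593928318596793078170779648/38184581555228782468798980712890625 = 0.22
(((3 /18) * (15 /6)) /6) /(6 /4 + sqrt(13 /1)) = -5 /516 + 5 * sqrt(13) /774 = 0.01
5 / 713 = 0.01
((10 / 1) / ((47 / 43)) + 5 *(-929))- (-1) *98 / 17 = -3699439 / 799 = -4630.09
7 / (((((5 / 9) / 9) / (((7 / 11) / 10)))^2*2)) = 2250423 / 605000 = 3.72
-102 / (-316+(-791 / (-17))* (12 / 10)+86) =4335 / 7402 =0.59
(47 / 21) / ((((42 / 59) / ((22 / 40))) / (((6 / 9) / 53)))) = 0.02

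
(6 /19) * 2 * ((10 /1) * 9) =1080 /19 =56.84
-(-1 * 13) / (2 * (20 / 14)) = 91 / 20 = 4.55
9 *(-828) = -7452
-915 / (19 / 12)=-10980 / 19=-577.89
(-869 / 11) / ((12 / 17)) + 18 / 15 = -6643 / 60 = -110.72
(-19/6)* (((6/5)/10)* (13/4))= -247/200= -1.24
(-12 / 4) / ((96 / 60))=-15 / 8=-1.88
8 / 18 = 0.44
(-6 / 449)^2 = 36 / 201601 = 0.00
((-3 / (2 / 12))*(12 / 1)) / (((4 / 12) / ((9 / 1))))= -5832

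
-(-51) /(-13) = -51 /13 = -3.92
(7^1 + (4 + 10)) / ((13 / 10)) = 210 / 13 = 16.15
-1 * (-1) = 1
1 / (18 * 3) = 1 / 54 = 0.02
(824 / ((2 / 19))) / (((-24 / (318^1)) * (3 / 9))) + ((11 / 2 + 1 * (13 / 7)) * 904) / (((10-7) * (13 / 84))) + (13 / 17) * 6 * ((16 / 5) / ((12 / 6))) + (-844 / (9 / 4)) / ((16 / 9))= -297041.74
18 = 18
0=0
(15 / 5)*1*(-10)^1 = -30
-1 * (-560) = 560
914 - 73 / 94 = 85843 / 94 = 913.22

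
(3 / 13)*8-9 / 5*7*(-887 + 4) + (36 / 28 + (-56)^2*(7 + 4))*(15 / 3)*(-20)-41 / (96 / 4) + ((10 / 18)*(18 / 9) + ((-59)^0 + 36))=-112647373757 / 32760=-3438564.52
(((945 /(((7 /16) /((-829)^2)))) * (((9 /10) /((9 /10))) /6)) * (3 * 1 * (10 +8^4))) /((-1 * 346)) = -1523778234840 /173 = -8807966675.38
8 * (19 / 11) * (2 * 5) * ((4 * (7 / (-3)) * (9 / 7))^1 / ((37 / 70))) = -1276800 / 407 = -3137.10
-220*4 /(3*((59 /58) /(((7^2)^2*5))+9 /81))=-2637.99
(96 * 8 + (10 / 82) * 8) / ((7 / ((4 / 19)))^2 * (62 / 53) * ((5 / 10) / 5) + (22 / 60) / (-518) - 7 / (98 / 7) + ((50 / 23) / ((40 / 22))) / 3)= 796324135040 / 133823766751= 5.95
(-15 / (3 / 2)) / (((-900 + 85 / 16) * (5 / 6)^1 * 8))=24 / 14315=0.00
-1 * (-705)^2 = -497025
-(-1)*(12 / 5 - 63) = -303 / 5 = -60.60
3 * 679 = 2037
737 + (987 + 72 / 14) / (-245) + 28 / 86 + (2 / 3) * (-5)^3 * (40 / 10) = 17696264 / 44247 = 399.94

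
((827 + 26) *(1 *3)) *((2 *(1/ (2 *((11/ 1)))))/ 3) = 77.55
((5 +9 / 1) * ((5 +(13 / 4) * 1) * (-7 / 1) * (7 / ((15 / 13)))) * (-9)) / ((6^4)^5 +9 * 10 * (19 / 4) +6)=13377 / 1107926800019215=0.00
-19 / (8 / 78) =-741 / 4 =-185.25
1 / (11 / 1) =1 / 11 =0.09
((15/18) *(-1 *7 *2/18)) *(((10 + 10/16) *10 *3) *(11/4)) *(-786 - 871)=941411.89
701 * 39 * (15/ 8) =410085/ 8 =51260.62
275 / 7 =39.29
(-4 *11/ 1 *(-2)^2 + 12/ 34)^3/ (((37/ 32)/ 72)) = -61341145933824/ 181781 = -337445310.20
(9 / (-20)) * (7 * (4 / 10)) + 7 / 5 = 7 / 50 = 0.14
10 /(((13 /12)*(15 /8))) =64 /13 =4.92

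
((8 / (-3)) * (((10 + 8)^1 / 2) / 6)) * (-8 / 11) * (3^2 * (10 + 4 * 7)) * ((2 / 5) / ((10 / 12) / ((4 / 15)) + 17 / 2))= 58368 / 1705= 34.23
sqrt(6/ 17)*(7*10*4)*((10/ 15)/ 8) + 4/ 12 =1/ 3 + 70*sqrt(102)/ 51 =14.20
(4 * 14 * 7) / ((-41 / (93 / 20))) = -9114 / 205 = -44.46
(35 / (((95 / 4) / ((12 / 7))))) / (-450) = -8 / 1425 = -0.01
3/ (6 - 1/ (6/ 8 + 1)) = 21/ 38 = 0.55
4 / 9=0.44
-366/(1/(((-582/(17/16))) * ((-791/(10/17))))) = -1347939936/5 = -269587987.20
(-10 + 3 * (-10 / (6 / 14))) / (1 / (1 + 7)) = -640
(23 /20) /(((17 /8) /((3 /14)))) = 69 /595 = 0.12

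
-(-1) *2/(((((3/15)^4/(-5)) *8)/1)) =-3125/4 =-781.25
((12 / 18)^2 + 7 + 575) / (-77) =-5242 / 693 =-7.56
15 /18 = 5 /6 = 0.83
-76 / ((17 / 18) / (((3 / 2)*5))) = -10260 / 17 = -603.53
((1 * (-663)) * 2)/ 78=-17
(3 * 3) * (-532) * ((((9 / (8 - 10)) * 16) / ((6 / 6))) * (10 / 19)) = 181440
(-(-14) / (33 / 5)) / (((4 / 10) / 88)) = 1400 / 3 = 466.67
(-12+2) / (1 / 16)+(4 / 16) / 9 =-5759 / 36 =-159.97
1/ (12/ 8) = 2/ 3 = 0.67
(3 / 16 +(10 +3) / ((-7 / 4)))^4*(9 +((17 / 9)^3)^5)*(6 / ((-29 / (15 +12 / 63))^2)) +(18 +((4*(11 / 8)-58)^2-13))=74967445388145440569147301505697 / 1190603282831934760599552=62965932.04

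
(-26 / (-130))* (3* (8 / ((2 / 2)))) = 24 / 5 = 4.80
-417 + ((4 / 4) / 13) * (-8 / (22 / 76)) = -59935 / 143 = -419.13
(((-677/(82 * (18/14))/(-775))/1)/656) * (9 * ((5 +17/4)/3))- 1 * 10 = -5002480657/500265600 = -10.00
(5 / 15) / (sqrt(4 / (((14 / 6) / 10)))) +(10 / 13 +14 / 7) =sqrt(210) / 180 +36 / 13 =2.85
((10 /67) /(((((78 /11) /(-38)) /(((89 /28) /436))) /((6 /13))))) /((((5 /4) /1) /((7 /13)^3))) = -911449 /2711552779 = -0.00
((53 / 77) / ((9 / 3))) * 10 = 530 / 231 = 2.29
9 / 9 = 1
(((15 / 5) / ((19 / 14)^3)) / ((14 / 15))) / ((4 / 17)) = 37485 / 6859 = 5.47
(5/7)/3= 5/21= 0.24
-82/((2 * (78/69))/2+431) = -1886/9939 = -0.19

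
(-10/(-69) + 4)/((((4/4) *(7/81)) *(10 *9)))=429/805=0.53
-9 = -9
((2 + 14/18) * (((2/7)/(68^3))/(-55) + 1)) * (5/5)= 33626755/12105632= 2.78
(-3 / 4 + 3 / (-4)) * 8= -12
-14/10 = -7/5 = -1.40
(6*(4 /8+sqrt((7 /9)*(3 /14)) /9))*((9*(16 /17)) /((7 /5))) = 80*sqrt(6) /119+2160 /119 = 19.80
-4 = -4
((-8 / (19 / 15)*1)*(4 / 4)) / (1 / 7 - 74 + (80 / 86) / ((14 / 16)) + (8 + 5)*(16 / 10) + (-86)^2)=-60200 / 70000617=-0.00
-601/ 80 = -7.51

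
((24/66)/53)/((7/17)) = 68/4081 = 0.02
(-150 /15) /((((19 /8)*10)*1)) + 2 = 30 /19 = 1.58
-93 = -93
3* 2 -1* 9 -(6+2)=-11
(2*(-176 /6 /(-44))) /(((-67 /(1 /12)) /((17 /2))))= -17 /1206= -0.01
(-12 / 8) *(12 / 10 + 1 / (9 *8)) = -1.82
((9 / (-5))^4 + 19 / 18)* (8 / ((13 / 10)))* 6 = 2079568 / 4875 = 426.58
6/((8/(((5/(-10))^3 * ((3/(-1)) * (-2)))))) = -0.56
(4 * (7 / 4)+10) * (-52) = -884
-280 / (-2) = 140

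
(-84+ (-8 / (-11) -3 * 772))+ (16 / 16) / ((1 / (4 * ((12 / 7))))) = -2392.42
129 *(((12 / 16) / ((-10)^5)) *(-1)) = 387 / 400000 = 0.00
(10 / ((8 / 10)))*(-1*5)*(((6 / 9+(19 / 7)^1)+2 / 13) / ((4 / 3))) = -120625 / 728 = -165.69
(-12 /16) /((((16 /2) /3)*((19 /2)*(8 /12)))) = -27 /608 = -0.04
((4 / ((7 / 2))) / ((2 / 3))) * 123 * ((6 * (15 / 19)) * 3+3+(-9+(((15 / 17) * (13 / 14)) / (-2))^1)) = 1644.87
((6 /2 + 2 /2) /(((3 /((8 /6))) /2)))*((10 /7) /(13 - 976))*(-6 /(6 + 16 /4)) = 0.00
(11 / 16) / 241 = 11 / 3856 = 0.00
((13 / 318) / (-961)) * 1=-13 / 305598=-0.00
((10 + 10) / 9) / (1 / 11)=220 / 9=24.44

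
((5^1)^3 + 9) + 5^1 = 139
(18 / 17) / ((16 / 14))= 63 / 68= 0.93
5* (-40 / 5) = -40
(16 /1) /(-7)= -2.29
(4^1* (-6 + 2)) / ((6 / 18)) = -48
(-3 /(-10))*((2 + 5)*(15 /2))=63 /4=15.75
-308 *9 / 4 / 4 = -173.25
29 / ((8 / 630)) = 9135 / 4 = 2283.75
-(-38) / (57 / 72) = 48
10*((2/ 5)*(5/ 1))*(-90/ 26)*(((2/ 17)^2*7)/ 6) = -4200/ 3757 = -1.12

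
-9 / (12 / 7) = -21 / 4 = -5.25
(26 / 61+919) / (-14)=-56085 / 854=-65.67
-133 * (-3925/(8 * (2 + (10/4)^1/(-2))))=522025/6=87004.17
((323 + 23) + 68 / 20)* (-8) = -13976 / 5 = -2795.20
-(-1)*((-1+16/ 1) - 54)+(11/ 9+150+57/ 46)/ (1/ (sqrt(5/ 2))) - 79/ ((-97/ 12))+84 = 5313/ 97+63119*sqrt(10)/ 828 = 295.84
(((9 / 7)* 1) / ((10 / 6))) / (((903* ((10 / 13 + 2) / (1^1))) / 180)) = 0.06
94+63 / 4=439 / 4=109.75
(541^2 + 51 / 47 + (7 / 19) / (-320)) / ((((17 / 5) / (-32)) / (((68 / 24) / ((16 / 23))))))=-1923647143153 / 171456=-11219479.88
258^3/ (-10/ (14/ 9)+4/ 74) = -4447939608/ 1651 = -2694088.19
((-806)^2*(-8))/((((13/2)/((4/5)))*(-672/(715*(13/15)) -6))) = 90288.06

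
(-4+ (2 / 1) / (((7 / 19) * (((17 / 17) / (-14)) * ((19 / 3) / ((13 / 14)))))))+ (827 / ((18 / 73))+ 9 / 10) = 1052006 / 315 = 3339.70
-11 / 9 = -1.22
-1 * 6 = -6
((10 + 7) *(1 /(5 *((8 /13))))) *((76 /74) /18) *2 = 4199 /6660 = 0.63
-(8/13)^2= -64/169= -0.38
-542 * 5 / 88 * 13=-17615 / 44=-400.34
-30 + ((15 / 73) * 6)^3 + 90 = 24070020 / 389017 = 61.87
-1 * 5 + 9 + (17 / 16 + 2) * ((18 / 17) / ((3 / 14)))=1301 / 68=19.13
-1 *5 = -5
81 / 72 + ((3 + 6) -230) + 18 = -1615 / 8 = -201.88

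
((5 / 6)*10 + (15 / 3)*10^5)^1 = 1500025 / 3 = 500008.33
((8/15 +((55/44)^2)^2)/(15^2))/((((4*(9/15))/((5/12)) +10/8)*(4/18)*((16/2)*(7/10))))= 11423/7537152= 0.00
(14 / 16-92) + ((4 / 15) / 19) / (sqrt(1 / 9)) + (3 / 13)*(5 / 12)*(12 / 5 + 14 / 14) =-896669 / 9880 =-90.76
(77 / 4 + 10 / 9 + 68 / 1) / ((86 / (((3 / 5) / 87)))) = 3181 / 448920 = 0.01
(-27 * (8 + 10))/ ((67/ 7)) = -3402/ 67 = -50.78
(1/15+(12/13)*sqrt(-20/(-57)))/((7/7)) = 1/15+8*sqrt(285)/247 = 0.61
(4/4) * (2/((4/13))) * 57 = 741/2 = 370.50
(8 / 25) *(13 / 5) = 104 / 125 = 0.83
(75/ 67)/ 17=75/ 1139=0.07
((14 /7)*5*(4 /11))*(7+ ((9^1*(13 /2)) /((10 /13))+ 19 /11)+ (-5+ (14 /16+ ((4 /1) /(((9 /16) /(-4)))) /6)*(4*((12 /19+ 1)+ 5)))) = -82.79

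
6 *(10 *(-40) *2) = -4800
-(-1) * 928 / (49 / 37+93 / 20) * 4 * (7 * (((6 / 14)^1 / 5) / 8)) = 206016 / 4421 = 46.60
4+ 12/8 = 11/2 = 5.50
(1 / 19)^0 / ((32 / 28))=7 / 8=0.88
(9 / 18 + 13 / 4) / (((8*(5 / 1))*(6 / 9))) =9 / 64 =0.14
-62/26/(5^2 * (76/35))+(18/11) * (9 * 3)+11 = 2996193/54340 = 55.14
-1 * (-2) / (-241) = -2 / 241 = -0.01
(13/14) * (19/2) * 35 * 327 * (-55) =-22211475/4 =-5552868.75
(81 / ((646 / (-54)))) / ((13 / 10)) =-21870 / 4199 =-5.21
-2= -2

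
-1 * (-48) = 48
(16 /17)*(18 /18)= 16 /17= 0.94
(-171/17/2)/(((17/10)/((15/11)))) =-12825/3179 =-4.03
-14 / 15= -0.93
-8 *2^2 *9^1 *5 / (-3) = 480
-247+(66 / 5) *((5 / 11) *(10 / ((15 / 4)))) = -231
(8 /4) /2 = 1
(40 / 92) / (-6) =-5 / 69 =-0.07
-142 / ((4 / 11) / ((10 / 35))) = -781 / 7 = -111.57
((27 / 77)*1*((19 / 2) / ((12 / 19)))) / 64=3249 / 39424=0.08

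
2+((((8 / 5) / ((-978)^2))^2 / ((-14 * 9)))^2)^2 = 2.00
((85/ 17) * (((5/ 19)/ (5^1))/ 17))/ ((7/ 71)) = 355/ 2261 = 0.16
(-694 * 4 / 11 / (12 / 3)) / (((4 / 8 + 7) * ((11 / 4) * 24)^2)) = -347 / 179685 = -0.00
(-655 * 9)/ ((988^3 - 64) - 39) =-1965/ 321476723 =-0.00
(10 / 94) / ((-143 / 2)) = -10 / 6721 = -0.00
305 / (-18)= -305 / 18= -16.94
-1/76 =-0.01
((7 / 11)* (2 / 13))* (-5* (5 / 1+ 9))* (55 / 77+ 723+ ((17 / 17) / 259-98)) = -22688540 / 5291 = -4288.14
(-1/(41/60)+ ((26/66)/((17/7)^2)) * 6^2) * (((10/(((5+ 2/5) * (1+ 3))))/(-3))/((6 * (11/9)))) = -0.02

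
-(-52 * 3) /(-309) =-52 /103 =-0.50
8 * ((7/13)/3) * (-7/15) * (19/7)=-1064/585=-1.82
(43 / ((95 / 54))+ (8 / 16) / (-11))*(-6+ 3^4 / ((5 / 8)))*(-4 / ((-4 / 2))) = 31511202 / 5225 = 6030.85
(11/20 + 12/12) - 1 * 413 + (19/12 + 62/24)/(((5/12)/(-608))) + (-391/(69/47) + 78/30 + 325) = -385811/60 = -6430.18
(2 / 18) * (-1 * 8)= -8 / 9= -0.89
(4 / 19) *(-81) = -324 / 19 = -17.05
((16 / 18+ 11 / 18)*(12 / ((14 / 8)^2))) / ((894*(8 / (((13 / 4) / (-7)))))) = -39 / 102214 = -0.00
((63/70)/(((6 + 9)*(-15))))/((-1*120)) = 1/30000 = 0.00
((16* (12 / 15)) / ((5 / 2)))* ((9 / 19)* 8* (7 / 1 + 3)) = 18432 / 95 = 194.02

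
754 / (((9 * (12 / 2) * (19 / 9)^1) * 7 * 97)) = 377 / 38703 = 0.01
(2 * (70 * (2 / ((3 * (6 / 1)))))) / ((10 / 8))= 112 / 9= 12.44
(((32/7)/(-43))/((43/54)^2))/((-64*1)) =1458/556549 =0.00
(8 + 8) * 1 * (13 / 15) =208 / 15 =13.87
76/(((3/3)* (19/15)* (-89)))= -60/89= -0.67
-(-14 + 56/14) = 10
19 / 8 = 2.38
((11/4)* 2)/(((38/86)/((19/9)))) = 473/18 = 26.28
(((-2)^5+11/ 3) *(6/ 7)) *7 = -170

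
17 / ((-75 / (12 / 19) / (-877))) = 59636 / 475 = 125.55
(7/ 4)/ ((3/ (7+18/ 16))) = 4.74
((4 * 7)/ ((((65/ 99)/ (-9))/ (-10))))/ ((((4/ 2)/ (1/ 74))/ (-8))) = -99792/ 481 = -207.47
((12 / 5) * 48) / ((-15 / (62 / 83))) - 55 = -126029 / 2075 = -60.74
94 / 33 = 2.85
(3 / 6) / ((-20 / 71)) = -71 / 40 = -1.78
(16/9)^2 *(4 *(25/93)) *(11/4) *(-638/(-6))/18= 11228800/203391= 55.21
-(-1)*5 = 5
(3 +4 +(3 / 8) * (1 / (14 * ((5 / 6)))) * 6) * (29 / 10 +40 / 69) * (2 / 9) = 345401 / 62100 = 5.56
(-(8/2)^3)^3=-262144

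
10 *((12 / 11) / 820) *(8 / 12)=4 / 451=0.01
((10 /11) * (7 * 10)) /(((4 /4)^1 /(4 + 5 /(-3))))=4900 /33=148.48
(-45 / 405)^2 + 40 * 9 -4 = 28837 / 81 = 356.01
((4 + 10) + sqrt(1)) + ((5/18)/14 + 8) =5801/252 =23.02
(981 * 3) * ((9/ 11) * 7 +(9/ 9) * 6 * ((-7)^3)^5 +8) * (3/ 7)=-2766470557703592123/ 77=-35928189061085611.99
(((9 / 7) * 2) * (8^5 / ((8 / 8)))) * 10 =5898240 / 7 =842605.71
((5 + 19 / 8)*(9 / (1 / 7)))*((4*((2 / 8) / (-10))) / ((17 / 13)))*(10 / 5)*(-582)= 14061411 / 340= 41357.09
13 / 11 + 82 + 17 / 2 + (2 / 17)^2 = 583001 / 6358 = 91.70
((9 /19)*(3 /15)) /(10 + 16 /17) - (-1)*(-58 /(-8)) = 85507 /11780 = 7.26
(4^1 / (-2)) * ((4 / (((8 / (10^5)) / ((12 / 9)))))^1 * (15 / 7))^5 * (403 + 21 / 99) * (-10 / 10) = 26612000000000000000000000000000000 / 554631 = 47981450730305374203749880000.00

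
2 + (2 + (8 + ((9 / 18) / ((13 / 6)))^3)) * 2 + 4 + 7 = 72555 / 2197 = 33.02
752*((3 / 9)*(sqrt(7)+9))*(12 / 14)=1504*sqrt(7) / 7+13536 / 7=2502.17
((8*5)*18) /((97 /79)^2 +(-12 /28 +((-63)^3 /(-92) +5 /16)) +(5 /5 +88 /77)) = 3858435840 /14584011667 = 0.26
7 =7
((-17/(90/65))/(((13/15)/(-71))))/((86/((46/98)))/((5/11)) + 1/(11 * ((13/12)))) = 99245575/39780012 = 2.49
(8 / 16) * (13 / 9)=13 / 18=0.72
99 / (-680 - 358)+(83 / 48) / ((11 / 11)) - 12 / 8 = 1111 / 8304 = 0.13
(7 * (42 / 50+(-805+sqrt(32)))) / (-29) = 140728 / 725 - 28 * sqrt(2) / 29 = 192.74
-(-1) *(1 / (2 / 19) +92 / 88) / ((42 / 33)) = 58 / 7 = 8.29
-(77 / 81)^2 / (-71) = 5929 / 465831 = 0.01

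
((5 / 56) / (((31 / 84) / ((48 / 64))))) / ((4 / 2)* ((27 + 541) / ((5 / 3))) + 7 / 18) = 2025 / 7610996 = 0.00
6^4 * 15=19440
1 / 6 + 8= 49 / 6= 8.17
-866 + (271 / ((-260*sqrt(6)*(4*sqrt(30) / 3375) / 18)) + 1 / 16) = -109755*sqrt(5) / 208 -13855 / 16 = -2045.84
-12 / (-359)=12 / 359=0.03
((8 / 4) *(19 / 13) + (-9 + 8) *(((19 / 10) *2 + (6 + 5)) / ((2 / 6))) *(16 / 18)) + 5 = -6151 / 195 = -31.54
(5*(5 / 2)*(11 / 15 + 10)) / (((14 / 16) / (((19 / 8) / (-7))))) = -2185 / 42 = -52.02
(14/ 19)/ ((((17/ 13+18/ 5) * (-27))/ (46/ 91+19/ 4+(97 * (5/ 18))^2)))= -53901070/ 13255407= -4.07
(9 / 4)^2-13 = -127 / 16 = -7.94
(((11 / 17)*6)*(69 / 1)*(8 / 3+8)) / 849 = 16192 / 4811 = 3.37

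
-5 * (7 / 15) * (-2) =14 / 3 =4.67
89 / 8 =11.12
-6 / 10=-3 / 5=-0.60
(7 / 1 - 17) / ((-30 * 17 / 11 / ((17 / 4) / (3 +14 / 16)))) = 22 / 93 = 0.24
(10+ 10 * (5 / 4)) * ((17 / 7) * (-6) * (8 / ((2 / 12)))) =-110160 / 7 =-15737.14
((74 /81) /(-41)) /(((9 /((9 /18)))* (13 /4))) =-148 /388557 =-0.00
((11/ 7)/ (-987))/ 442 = -11/ 3053778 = -0.00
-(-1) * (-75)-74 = -149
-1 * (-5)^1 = 5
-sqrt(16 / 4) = -2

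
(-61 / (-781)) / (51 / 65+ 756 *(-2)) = -3965 / 76716849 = -0.00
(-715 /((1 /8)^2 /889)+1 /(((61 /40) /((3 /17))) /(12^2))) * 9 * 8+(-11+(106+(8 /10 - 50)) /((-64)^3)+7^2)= -995288030050459547 /339804160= -2929004842.23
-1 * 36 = -36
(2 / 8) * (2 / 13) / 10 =1 / 260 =0.00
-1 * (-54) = 54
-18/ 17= -1.06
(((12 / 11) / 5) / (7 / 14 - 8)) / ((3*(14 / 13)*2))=-26 / 5775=-0.00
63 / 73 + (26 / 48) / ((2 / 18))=3351 / 584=5.74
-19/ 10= -1.90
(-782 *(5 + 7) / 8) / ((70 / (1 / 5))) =-1173 / 350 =-3.35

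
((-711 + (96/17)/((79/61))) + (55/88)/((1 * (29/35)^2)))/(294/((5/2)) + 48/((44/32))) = -350721827555/75791485152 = -4.63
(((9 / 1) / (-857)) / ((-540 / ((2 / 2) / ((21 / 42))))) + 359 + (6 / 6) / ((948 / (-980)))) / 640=242353913 / 433299200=0.56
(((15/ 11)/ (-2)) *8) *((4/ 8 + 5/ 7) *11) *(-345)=175950/ 7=25135.71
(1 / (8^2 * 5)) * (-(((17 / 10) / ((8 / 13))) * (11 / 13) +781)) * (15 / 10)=-188001 / 51200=-3.67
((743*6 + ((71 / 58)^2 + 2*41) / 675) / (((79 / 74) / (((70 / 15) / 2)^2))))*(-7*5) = -128471773356899 / 161446770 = -795753.13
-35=-35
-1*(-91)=91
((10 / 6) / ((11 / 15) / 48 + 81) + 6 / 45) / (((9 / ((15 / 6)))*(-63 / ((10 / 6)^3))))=-8416375 / 2678967837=-0.00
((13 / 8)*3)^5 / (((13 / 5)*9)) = 3855735 / 32768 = 117.67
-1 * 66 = -66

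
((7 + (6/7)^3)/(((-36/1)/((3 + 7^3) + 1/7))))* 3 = -6340991/28812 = -220.08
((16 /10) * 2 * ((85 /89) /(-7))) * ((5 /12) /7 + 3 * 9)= -154564 /13083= -11.81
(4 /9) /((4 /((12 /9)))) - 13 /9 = -35 /27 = -1.30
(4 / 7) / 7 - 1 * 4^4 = -12540 / 49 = -255.92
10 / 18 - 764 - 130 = -893.44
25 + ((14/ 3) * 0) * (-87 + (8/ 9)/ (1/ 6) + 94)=25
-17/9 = -1.89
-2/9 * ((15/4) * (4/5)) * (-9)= 6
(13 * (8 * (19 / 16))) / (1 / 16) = 1976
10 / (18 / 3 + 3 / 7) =1.56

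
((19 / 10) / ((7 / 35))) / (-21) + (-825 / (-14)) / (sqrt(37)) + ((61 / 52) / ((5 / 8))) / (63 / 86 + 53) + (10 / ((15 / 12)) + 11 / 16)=834635267 / 100922640 + 825* sqrt(37) / 518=17.96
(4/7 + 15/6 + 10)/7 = 183/98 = 1.87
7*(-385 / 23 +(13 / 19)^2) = -945686 / 8303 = -113.90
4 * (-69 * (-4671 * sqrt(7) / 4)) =322299 * sqrt(7) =852723.00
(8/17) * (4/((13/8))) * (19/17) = 4864/3757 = 1.29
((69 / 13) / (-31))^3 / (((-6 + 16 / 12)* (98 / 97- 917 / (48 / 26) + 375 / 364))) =-0.00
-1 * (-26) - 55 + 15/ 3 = -24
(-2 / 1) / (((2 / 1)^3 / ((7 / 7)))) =-1 / 4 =-0.25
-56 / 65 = -0.86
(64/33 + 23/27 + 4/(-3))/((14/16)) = 3464/2079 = 1.67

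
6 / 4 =3 / 2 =1.50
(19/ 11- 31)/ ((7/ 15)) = -690/ 11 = -62.73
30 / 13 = 2.31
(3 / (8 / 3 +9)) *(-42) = -54 / 5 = -10.80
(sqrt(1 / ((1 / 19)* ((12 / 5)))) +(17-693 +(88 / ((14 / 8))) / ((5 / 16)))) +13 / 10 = -7193 / 14 +sqrt(285) / 6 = -510.97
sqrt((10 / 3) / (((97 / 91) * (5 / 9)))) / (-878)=-sqrt(52962) / 85166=-0.00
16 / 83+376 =31224 / 83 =376.19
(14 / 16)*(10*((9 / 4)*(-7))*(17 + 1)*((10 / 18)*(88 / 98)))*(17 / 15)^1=-1402.50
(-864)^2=746496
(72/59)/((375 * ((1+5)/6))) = 24/7375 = 0.00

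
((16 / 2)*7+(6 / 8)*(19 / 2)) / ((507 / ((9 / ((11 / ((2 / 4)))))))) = 1515 / 29744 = 0.05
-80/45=-1.78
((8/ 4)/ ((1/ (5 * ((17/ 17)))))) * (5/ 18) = 25/ 9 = 2.78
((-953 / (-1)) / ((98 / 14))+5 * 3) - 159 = -55 / 7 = -7.86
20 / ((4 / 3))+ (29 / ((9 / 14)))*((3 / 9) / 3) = 1621 / 81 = 20.01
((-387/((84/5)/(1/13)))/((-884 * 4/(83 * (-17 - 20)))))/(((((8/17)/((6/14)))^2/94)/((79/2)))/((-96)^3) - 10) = 0.15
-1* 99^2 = -9801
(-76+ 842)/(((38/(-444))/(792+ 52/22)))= -1485914376/209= -7109638.16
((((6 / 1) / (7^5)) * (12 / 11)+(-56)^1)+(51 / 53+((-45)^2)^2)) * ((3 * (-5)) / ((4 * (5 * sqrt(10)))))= -15067258825587 * sqrt(10) / 48992405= -972535.56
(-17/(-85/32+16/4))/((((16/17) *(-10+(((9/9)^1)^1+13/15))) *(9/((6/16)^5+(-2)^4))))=757947295/257851392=2.94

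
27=27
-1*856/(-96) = 107/12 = 8.92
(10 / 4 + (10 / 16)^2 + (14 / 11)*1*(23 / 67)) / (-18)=-156953 / 849024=-0.18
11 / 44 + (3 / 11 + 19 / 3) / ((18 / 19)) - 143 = -161303 / 1188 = -135.78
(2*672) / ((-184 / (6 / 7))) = -144 / 23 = -6.26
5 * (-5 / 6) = -25 / 6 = -4.17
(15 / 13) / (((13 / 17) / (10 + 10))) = 5100 / 169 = 30.18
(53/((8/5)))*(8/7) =265/7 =37.86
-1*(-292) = 292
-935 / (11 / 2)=-170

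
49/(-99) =-0.49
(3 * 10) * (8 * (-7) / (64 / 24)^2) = -945 / 4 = -236.25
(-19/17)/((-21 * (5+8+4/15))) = 0.00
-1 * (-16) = 16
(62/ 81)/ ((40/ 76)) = 589/ 405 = 1.45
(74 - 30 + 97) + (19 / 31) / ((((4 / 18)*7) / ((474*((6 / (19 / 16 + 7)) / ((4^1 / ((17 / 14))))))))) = 36324957 / 198989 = 182.55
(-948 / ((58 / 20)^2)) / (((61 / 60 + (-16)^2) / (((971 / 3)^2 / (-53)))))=595875512000 / 687360233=866.90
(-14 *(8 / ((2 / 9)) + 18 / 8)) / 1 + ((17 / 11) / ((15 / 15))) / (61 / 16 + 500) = -94966097 / 177342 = -535.50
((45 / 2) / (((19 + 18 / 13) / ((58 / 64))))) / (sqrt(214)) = 3393 * sqrt(214) / 725888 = 0.07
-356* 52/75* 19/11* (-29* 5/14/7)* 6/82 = 5100056/110495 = 46.16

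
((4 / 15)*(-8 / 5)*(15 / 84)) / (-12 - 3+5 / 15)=2 / 385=0.01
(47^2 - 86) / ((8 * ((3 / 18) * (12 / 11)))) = 1459.56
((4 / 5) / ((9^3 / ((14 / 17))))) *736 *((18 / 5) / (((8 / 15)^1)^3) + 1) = 1019291 / 61965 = 16.45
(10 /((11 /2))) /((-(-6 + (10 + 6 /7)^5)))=-168070 /13944834937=-0.00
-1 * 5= -5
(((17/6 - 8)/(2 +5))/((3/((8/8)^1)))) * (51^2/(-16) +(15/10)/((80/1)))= 268739/6720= 39.99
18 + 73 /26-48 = -707 /26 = -27.19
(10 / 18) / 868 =5 / 7812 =0.00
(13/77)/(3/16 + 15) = 208/18711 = 0.01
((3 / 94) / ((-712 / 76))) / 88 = -57 / 1472416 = -0.00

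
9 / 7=1.29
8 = 8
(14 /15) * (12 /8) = 7 /5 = 1.40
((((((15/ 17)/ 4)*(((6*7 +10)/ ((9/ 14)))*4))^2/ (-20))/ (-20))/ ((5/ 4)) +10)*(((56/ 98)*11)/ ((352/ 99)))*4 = 1444003/ 10115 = 142.76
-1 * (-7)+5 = 12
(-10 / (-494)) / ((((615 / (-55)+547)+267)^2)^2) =73205 / 1502230213061860087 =0.00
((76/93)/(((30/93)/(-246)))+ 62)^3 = -22093422616/125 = -176747380.93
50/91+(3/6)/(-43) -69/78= -1357/3913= -0.35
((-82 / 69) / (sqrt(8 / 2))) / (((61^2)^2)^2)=-41 / 13227804596812389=-0.00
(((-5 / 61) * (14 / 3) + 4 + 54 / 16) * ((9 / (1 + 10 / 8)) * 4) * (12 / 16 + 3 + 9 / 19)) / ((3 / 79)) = 86533361 / 6954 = 12443.68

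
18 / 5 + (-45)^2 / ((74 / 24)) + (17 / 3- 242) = 235333 / 555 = 424.02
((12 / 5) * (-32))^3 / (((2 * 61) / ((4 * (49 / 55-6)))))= 31822184448 / 419375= 75880.02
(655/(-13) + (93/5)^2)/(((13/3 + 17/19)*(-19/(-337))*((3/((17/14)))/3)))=825508797/677950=1217.65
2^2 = 4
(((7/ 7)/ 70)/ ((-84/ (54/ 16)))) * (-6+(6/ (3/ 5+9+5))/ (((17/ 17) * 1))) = 459/ 143080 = 0.00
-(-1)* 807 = 807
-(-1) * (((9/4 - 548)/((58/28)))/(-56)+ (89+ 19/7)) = 313169/3248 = 96.42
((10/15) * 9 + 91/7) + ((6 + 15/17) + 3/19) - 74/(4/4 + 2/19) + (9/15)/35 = -6934768/169575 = -40.89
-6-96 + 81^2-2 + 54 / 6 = 6466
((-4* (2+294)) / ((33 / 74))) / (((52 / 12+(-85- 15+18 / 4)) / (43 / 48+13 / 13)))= 996632 / 18051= 55.21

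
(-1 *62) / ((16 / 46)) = -713 / 4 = -178.25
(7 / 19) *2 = 14 / 19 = 0.74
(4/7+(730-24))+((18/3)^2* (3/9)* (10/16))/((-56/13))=78941/112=704.83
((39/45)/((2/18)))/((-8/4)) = -39/10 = -3.90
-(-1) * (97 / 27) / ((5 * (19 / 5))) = 97 / 513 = 0.19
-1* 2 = -2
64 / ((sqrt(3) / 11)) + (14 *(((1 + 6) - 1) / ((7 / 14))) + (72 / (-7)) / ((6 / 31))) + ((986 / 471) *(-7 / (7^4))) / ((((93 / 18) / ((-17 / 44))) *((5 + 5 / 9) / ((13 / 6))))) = 210914692059 / 1836319100 + 704 *sqrt(3) / 3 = 521.31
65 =65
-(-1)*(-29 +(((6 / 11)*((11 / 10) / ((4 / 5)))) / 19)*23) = -2135 / 76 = -28.09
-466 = -466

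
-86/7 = -12.29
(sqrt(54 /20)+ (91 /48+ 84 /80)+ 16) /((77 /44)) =6 * sqrt(30) /35+ 4547 /420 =11.77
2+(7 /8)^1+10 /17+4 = 1015 /136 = 7.46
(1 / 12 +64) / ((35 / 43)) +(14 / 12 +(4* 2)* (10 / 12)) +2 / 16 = 24273 / 280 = 86.69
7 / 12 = 0.58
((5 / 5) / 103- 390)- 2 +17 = -38624 / 103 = -374.99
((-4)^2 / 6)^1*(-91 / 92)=-182 / 69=-2.64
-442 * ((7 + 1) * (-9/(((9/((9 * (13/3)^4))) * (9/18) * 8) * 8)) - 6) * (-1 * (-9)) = 6359717/2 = 3179858.50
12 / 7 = 1.71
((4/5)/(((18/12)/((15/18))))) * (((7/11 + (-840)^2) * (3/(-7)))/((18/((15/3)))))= -11088010/297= -37333.37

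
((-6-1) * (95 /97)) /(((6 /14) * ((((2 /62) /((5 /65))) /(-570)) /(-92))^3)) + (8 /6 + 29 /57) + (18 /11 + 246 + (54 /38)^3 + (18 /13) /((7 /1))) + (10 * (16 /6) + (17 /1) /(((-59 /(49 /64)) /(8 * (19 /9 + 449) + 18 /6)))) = -119645834805965520290244247153145 /3824968071532608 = -31280217917747273.66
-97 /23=-4.22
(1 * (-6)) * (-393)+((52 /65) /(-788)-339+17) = 2005459 /985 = 2036.00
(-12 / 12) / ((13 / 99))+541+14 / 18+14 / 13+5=63208 / 117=540.24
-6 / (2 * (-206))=0.01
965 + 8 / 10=4829 / 5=965.80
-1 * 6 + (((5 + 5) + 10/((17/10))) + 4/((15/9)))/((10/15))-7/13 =23078/1105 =20.89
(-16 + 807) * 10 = 7910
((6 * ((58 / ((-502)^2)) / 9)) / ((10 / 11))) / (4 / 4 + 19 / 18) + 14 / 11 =163183117 / 128207035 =1.27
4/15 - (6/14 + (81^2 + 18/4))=-1378789/210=-6565.66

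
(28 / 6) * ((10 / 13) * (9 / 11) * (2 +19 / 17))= 22260 / 2431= 9.16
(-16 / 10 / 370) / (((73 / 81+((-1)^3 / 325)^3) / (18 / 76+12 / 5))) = -0.01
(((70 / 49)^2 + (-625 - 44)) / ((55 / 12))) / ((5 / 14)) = -71304 / 175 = -407.45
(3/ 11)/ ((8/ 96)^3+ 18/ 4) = 5184/ 85547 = 0.06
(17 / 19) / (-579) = -17 / 11001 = -0.00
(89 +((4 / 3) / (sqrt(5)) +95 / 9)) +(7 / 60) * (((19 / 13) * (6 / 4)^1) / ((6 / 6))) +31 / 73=4 * sqrt(5) / 15 +34244621 / 341640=100.83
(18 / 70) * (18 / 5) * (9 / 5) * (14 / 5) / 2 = 1458 / 625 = 2.33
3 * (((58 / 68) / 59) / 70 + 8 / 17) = 198327 / 140420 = 1.41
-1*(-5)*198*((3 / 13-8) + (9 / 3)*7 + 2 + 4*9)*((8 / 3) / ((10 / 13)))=175824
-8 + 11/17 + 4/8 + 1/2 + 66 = 1014/17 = 59.65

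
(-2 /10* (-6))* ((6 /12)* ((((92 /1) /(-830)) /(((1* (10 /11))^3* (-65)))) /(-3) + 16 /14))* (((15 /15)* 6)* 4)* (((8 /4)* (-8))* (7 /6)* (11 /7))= -56933484784 /118015625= -482.42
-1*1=-1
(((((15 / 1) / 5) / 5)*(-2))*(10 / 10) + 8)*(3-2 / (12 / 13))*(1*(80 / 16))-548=-1559 / 3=-519.67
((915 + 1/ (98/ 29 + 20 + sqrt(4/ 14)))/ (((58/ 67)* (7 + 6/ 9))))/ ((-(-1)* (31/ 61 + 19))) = 265313130624/ 37539997285 - 355569* sqrt(14)/ 176049642440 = 7.07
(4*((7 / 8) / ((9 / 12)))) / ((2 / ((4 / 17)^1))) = 28 / 51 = 0.55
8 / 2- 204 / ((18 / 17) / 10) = -5768 / 3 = -1922.67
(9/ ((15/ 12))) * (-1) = -36/ 5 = -7.20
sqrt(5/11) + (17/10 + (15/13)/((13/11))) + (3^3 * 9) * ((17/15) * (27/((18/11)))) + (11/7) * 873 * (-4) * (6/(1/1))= -167854658/5915 + sqrt(55)/11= -28377.12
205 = 205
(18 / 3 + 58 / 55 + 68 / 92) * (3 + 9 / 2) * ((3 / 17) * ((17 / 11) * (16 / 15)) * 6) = 1419696 / 13915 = 102.03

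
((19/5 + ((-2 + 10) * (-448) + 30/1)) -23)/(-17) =17866/85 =210.19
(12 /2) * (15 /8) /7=45 /28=1.61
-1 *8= -8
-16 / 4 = -4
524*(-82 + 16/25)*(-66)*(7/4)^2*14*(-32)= -96511770432/25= -3860470817.28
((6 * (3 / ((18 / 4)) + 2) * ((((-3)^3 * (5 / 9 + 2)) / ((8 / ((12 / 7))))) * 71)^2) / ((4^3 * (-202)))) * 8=-216001809 / 19796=-10911.39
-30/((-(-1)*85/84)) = -504/17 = -29.65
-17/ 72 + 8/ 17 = 287/ 1224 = 0.23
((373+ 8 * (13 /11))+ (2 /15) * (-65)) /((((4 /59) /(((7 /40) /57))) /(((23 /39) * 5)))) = 117170165 /2347488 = 49.91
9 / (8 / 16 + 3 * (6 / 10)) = 3.91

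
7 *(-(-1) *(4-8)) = -28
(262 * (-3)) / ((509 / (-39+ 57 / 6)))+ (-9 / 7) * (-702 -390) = 737823 / 509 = 1449.55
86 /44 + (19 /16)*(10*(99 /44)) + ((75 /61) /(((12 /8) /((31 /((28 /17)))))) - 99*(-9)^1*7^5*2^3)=18006470318495 /150304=119800340.10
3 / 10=0.30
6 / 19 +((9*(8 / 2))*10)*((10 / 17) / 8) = 8652 / 323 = 26.79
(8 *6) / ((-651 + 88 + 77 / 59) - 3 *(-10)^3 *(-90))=-708 / 3990785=-0.00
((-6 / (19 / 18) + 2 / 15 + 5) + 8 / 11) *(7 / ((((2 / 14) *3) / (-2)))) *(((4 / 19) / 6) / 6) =-54194 / 1608255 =-0.03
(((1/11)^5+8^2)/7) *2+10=31888100/1127357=28.29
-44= -44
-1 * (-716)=716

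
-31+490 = 459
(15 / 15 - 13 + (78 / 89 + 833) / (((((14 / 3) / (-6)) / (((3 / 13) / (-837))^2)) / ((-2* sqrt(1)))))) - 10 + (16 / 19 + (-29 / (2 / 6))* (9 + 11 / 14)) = -30192361622861 / 34603835994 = -872.51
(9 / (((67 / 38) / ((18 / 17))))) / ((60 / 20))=2052 / 1139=1.80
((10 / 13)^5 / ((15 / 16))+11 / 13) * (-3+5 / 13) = -42925442 / 14480427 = -2.96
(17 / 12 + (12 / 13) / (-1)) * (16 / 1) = 308 / 39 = 7.90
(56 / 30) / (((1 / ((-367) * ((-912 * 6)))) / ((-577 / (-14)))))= 772496832 / 5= 154499366.40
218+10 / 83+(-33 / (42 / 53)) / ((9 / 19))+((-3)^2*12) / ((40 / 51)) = 7004449 / 26145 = 267.91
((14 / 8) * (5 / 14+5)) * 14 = 525 / 4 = 131.25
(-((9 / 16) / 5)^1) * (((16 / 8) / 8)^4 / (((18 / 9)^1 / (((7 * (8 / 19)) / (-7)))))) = 9 / 97280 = 0.00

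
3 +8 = 11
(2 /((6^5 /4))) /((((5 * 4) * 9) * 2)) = 0.00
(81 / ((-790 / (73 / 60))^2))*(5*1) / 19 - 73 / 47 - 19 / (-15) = -38317970299 / 133757112000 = -0.29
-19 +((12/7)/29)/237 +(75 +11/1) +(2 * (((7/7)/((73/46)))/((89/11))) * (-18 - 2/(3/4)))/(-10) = 105216853529/1562885835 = 67.32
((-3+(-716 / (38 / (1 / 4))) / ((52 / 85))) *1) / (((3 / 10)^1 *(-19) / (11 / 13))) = 1162865 / 732108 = 1.59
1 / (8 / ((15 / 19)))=15 / 152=0.10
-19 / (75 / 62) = -1178 / 75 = -15.71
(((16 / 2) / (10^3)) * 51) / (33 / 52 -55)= -0.01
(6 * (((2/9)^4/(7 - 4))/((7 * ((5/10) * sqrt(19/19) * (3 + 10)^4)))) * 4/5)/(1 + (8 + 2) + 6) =0.00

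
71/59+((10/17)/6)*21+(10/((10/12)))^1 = 15308/1003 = 15.26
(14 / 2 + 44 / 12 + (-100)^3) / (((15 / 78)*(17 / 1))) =-77999168 / 255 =-305879.09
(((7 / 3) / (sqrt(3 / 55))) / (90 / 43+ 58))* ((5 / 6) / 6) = 1505* sqrt(165) / 837216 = 0.02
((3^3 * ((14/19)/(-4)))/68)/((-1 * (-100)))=-189/258400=-0.00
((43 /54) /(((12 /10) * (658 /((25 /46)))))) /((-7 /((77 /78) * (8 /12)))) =-59125 /1147399344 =-0.00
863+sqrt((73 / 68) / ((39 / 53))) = sqrt(2565147) / 1326+863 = 864.21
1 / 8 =0.12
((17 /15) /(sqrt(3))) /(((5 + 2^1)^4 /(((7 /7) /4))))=17*sqrt(3) /432180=0.00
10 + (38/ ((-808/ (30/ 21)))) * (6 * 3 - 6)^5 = -11812450/ 707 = -16707.85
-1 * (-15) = 15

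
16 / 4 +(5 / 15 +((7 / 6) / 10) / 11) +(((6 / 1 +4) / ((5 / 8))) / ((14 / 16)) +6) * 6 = 150.06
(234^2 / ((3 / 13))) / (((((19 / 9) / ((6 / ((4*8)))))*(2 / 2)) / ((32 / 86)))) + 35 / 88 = 7841.83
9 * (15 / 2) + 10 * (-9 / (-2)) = 225 / 2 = 112.50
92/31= 2.97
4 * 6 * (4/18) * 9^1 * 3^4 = 3888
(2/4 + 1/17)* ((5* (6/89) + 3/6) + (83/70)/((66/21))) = 451763/665720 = 0.68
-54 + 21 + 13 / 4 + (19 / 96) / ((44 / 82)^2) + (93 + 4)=3156643 / 46464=67.94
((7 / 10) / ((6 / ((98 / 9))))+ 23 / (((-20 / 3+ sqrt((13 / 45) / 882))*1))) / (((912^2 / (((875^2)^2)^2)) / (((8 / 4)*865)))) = -61710269164274156510829925537109375 / 39614011289856 - 47852695659697055816650390625*sqrt(130) / 81510311296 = -1564482641846414361733.68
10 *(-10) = -100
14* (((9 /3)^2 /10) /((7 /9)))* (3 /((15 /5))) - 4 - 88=-379 /5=-75.80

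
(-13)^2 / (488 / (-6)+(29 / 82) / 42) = -2.08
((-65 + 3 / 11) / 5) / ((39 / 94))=-66928 / 2145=-31.20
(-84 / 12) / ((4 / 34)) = -119 / 2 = -59.50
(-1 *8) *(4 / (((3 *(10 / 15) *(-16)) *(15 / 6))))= 2 / 5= 0.40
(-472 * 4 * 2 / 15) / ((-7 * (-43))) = -3776 / 4515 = -0.84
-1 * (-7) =7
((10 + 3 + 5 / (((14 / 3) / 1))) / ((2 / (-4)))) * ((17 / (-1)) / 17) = 197 / 7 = 28.14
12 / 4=3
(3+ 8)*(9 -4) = 55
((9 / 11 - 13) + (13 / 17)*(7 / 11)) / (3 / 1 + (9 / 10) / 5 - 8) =109350 / 45067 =2.43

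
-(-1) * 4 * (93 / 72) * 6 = 31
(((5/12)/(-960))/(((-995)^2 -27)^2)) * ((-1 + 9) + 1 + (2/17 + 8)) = -97/12796133898292224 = -0.00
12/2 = 6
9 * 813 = 7317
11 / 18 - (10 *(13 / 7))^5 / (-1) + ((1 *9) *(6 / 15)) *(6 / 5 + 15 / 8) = 33416546691991 / 15126300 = 2209168.58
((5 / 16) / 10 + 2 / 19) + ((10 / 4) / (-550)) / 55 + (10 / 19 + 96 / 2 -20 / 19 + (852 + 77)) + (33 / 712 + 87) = 1063.66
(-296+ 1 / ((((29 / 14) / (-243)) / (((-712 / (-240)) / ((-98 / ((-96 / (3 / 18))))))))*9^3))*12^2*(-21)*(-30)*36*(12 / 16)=-21225307392 / 29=-731907151.45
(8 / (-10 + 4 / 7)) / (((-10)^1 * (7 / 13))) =26 / 165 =0.16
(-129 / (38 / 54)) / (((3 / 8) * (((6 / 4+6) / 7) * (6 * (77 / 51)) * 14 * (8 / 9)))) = -4.05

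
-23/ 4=-5.75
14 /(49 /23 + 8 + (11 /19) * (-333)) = -3059 /39911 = -0.08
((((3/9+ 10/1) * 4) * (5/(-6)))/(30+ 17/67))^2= 431392900/332807049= 1.30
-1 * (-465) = 465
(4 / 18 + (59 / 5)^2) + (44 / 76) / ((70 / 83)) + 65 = 12278149 / 59850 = 205.15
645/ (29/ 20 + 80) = 4300/ 543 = 7.92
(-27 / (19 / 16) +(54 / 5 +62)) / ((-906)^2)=0.00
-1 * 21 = -21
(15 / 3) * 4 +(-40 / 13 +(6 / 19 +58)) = 75.24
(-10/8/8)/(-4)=5/128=0.04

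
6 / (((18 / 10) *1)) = 10 / 3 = 3.33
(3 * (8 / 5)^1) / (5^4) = 24 / 3125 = 0.01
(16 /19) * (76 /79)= 64 /79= 0.81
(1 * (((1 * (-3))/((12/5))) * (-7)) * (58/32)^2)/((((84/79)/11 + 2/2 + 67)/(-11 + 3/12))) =-1099897645/242384896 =-4.54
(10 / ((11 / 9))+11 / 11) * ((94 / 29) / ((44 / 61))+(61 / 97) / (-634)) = 4450965162 / 107898241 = 41.25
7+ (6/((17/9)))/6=128/17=7.53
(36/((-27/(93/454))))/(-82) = 31/9307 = 0.00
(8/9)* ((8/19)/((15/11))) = 704/2565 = 0.27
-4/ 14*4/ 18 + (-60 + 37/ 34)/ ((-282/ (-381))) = -16038787/ 201348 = -79.66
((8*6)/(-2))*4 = -96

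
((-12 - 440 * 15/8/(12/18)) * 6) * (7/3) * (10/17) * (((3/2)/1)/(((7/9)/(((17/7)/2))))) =-48195/2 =-24097.50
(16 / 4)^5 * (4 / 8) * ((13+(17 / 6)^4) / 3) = 3211808 / 243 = 13217.32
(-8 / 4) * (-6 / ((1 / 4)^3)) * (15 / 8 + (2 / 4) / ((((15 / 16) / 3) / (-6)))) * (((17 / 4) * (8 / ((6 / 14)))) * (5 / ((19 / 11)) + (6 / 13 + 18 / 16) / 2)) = -428749860 / 247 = -1735829.39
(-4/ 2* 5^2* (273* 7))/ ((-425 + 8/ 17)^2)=-563550/ 1062961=-0.53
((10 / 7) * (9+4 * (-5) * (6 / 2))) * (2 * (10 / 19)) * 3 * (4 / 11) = -122400 / 1463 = -83.66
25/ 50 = 1/ 2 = 0.50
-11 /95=-0.12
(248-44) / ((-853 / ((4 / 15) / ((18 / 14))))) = -0.05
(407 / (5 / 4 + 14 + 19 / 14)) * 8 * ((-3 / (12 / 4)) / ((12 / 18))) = -45584 / 155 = -294.09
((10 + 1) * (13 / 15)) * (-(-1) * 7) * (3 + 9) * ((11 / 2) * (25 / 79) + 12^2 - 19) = 8018010 / 79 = 101493.80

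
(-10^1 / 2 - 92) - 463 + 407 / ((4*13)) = -28713 / 52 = -552.17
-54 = -54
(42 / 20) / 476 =3 / 680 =0.00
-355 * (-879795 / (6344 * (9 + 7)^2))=192.31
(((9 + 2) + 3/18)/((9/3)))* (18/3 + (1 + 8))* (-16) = -2680/3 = -893.33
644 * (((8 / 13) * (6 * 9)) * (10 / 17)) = 2782080 / 221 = 12588.60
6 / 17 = 0.35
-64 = -64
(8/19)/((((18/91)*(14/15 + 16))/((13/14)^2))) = 0.11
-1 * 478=-478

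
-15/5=-3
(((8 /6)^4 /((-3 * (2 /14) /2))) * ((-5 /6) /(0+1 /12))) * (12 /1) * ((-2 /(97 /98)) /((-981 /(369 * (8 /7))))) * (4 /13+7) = 11234.58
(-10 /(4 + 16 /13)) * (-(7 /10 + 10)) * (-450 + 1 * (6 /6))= -624559 /68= -9184.69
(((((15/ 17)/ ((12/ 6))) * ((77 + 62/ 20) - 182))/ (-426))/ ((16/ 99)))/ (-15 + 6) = -11209/ 154496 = -0.07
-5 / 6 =-0.83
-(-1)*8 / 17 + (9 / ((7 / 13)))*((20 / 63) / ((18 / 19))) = 6.07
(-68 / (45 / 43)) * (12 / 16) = -731 / 15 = -48.73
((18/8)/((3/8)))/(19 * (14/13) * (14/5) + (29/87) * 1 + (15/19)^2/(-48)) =0.10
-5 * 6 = -30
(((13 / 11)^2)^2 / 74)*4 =57122 / 541717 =0.11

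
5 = 5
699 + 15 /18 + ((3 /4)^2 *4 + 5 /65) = 109537 /156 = 702.16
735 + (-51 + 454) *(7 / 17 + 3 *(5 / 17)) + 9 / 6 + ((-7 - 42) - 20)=40427 / 34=1189.03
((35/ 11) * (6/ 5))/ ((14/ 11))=3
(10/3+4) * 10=220/3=73.33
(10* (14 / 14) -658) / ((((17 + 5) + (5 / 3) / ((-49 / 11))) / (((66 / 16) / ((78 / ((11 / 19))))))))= -130977 / 142766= -0.92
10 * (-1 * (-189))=1890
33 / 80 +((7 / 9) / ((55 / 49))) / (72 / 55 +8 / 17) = 60043 / 74880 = 0.80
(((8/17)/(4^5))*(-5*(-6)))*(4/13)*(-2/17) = -15/30056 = -0.00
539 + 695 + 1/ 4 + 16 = 5001/ 4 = 1250.25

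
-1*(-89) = 89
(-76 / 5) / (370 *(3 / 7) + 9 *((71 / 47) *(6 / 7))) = -6251 / 70005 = -0.09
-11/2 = -5.50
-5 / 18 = -0.28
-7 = -7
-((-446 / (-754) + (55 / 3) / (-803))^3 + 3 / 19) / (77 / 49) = -25585058189581751 / 117625824664957323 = -0.22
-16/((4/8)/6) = -192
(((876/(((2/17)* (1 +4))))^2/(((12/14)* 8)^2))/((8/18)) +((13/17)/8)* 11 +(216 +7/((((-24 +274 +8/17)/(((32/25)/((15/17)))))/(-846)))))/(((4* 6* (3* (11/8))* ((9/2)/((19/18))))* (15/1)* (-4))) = -2339255187398647/557244800640000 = -4.20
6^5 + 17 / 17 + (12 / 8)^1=15557 / 2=7778.50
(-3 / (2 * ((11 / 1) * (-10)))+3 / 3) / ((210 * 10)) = 223 / 462000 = 0.00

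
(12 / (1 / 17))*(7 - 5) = 408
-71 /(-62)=71 /62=1.15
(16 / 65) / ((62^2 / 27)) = 108 / 62465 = 0.00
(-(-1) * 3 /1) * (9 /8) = 27 /8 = 3.38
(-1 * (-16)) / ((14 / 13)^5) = 371293 / 33614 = 11.05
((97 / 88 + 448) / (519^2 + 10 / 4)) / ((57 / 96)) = 316168 / 112593943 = 0.00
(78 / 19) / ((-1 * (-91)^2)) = -6 / 12103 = -0.00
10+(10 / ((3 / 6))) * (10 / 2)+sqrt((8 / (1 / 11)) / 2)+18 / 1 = 2 * sqrt(11)+128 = 134.63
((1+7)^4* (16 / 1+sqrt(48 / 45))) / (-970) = -32768 / 485-8192* sqrt(15) / 7275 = -71.92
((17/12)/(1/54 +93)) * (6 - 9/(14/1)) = 11475/140644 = 0.08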